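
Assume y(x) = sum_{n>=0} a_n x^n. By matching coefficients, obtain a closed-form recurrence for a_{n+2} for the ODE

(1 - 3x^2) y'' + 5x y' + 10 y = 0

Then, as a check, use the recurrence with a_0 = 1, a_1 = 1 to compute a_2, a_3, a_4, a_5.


Substitute y = sum_n a_n x^n.
(1 - 3 x^2) y'' contributes (n+2)(n+1) a_{n+2} - 3 n(n-1) a_n at x^n.
5 x y'(x) contributes 5 n a_n at x^n.
10 y(x) contributes 10 a_n at x^n.
Matching x^n: (n+2)(n+1) a_{n+2} + (-3 n(n-1) + 5 n + 10) a_n = 0.
Thus a_{n+2} = (3 n(n-1) - 5 n - 10) / ((n+1)(n+2)) * a_n.

Check with a_0 = 1, a_1 = 1 (apply the recurrence for n = 0, 1, 2, 3): a_0 = 1, a_1 = 1, a_2 = -5, a_3 = -5/2, a_4 = 35/6, a_5 = 7/8.

a_(n+2) = (3 n(n-1) - 5 n - 10) / ((n+1)(n+2)) * a_n; check: a_0 = 1, a_1 = 1, a_2 = -5, a_3 = -5/2, a_4 = 35/6, a_5 = 7/8


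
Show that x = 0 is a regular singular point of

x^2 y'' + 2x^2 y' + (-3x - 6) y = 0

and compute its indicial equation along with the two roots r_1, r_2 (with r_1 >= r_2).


Divide by x^2 to reach normal form y'' + P_1(x) y' + P_2(x) y = 0 with P_1(x) = 2 and P_2(x) = -3/x - 6/x^2.
x = 0 is a singular point because the y-coefficient -3/x - 6/x^2 has a pole at x = 0.
It is a regular singular point because x P_1(x) = p(x) = 2x and x^2 P_2(x) = q(x) = -3x - 6 are polynomials, hence analytic at x = 0.
p(0) = 0,  q(0) = -6.
Indicial equation: r(r-1) + p(0) r + q(0) = 0, i.e. r^2 + (p(0) - 1) r + q(0) = 0, i.e. r^2 - 1 r - 6 = 0.
Discriminant: (-1)^2 - 4(-6) = 25, so r = (1 ± 5)/2.
Solving: r_1 = 3, r_2 = -2.

indicial: r^2 - 1 r - 6 = 0; roots r_1 = 3, r_2 = -2


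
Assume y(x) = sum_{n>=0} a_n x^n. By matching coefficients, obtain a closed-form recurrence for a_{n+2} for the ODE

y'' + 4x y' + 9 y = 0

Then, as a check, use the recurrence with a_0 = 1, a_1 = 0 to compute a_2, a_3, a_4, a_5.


Substitute y = sum_n a_n x^n.
y''(x) has coefficient (n+2)(n+1) a_{n+2} at x^n;
4 x y'(x) has coefficient 4 n a_n at x^n (shift);
9 y(x) has coefficient 9 a_n at x^n.
Matching x^n: (n+2)(n+1) a_{n+2} + (4n + 9) a_n = 0.
Thus a_{n+2} = (-4n - 9) / ((n+1)(n+2)) * a_n.

Check with a_0 = 1, a_1 = 0 (apply the recurrence for n = 0, 1, 2, 3): a_0 = 1, a_1 = 0, a_2 = -9/2, a_3 = 0, a_4 = 51/8, a_5 = 0.

a_(n+2) = (-4n - 9) / ((n+1)(n+2)) * a_n; check: a_0 = 1, a_1 = 0, a_2 = -9/2, a_3 = 0, a_4 = 51/8, a_5 = 0


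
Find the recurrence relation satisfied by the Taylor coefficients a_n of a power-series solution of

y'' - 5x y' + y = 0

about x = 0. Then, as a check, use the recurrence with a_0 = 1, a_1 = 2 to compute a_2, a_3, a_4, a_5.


Substitute y = sum_n a_n x^n.
y''(x) has coefficient (n+2)(n+1) a_{n+2} at x^n;
-5 x y'(x) has coefficient -5 n a_n at x^n (shift);
y(x) has coefficient 1 a_n at x^n.
Matching x^n: (n+2)(n+1) a_{n+2} + (-5n + 1) a_n = 0.
Thus a_{n+2} = (5n - 1) / ((n+1)(n+2)) * a_n.

Check with a_0 = 1, a_1 = 2 (apply the recurrence for n = 0, 1, 2, 3): a_0 = 1, a_1 = 2, a_2 = -1/2, a_3 = 4/3, a_4 = -3/8, a_5 = 14/15.

a_(n+2) = (5n - 1) / ((n+1)(n+2)) * a_n; check: a_0 = 1, a_1 = 2, a_2 = -1/2, a_3 = 4/3, a_4 = -3/8, a_5 = 14/15


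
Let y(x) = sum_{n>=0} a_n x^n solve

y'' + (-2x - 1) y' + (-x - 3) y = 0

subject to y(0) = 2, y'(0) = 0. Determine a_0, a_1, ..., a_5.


Ansatz: y(x) = sum_{n>=0} a_n x^n, so y'(x) = sum_{n>=1} n a_n x^(n-1) and y''(x) = sum_{n>=2} n(n-1) a_n x^(n-2).
Substitute into P(x) y'' + Q(x) y' + R(x) y = 0 with P(x) = 1, Q(x) = -2x - 1, R(x) = -x - 3, and match powers of x.
Initial conditions: a_0 = 2, a_1 = 0.
Setting the coefficient of each power of x to zero and solving order by order (substituting the coefficients already found):
  x^0: 2 a_2 - a_1 - 3 a_0 = 0  ->  2 a_2 = a_1 + 3 a_0 = 6  ->  a_2 = 3
  x^1: 6 a_3 - 2 a_2 - 5 a_1 - a_0 = 0  ->  6 a_3 = 2 a_2 + 5 a_1 + a_0 = 8  ->  a_3 = 4/3
  x^2: 12 a_4 - 3 a_3 - 7 a_2 - a_1 = 0  ->  12 a_4 = 3 a_3 + 7 a_2 + a_1 = 25  ->  a_4 = 25/12
  x^3: 20 a_5 - 4 a_4 - 9 a_3 - a_2 = 0  ->  20 a_5 = 4 a_4 + 9 a_3 + a_2 = 70/3  ->  a_5 = 7/6
Truncated series: y(x) = 2 + 3 x^2 + (4/3) x^3 + (25/12) x^4 + (7/6) x^5 + O(x^6).

a_0 = 2; a_1 = 0; a_2 = 3; a_3 = 4/3; a_4 = 25/12; a_5 = 7/6


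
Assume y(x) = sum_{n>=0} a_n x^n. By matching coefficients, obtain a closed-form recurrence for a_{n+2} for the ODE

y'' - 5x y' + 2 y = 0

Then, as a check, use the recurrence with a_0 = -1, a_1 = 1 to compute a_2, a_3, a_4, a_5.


Substitute y = sum_n a_n x^n.
y''(x) has coefficient (n+2)(n+1) a_{n+2} at x^n;
-5 x y'(x) has coefficient -5 n a_n at x^n (shift);
2 y(x) has coefficient 2 a_n at x^n.
Matching x^n: (n+2)(n+1) a_{n+2} + (-5n + 2) a_n = 0.
Thus a_{n+2} = (5n - 2) / ((n+1)(n+2)) * a_n.

Check with a_0 = -1, a_1 = 1 (apply the recurrence for n = 0, 1, 2, 3): a_0 = -1, a_1 = 1, a_2 = 1, a_3 = 1/2, a_4 = 2/3, a_5 = 13/40.

a_(n+2) = (5n - 2) / ((n+1)(n+2)) * a_n; check: a_0 = -1, a_1 = 1, a_2 = 1, a_3 = 1/2, a_4 = 2/3, a_5 = 13/40


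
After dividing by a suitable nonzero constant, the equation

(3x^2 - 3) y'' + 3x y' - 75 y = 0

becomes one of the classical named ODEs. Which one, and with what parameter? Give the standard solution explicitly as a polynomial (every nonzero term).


All three coefficients share the factor -3; dividing through by -3 gives  (1 - x^2) y'' - x y' + 25 y = 0.
This matches the Chebyshev equation (1 - x^2) y'' - x y' + n^2 y = 0 (note the -x y' term, not -2x y') with n^2 = 25, so n = 5; the polynomial solution is T_5(x).
With y = sum_k a_k x^k, matching x^k gives (k+2)(k+1) a_{k+2} = (k^2 - n^2) a_k = (k - 5)(k + 5) a_k. The right side vanishes at k = 5, so the series with the parity of 5 terminates at degree 5.
Standard normalization: leading coefficient of T_n is 2^(n-1), so a_5 = 2^4 = 16. Work downward with a_k = (k+1)(k+2) a_{k+2} / ((k - 5)(k + 5)):
  a_3 = (4)(5)(16) / ((3 - 5)(3 + 5)) = 320/(-16) = -20
  a_1 = (2)(3)(-20) / ((1 - 5)(1 + 5)) = -120/(-24) = 5
Hence T_5(x) = 16 x^5 - 20 x^3 + 5 x.

T_5(x); series = 16 x^5 - 20 x^3 + 5 x


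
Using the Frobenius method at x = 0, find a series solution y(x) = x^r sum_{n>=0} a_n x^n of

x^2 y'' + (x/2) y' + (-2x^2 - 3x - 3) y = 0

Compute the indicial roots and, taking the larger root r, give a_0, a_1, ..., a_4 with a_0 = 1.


Write in Frobenius form y'' + (p(x)/x) y' + (q(x)/x^2) y = 0:
  p(x) = 1/2,  q(x) = -2x^2 - 3x - 3.
Indicial equation: r(r-1) + (1/2) r + (-3) = 0 -> roots r_1 = 2, r_2 = -3/2.
Take r = r_1 = 2. Let y(x) = x^r sum_{n>=0} a_n x^n with a_0 = 1.
Substitute y = x^r sum a_n x^n and match x^{r+n}. The recurrence is
  D(n) a_n - 3 a_{n-1} - 2 a_{n-2} = 0,  where D(n) = (r+n)(r+n-1) + (1/2)(r+n) + (-3).
  a_n = [3 a_{n-1} + 2 a_{n-2}] / D(n).
Since the indicial polynomial factors as (r - r_1)(r - r_2), D(n) = (r_1 + n - r_1)(r_1 + n - r_2) = n(n + 7/2).
Evaluating step by step (a_0 = 1):
  n = 1: D(1) = 1(1 + 7/2) = 9/2; numerator = 3(1) = 3; a_1 = (3)/(9/2) = 2/3
  n = 2: D(2) = 2(2 + 7/2) = 11; numerator = 3(2/3) + 2(1) = 4; a_2 = (4)/(11) = 4/11
  n = 3: D(3) = 3(3 + 7/2) = 39/2; numerator = 3(4/11) + 2(2/3) = 80/33; a_3 = (80/33)/(39/2) = 160/1287
  n = 4: D(4) = 4(4 + 7/2) = 30; numerator = 3(160/1287) + 2(4/11) = 472/429; a_4 = (472/429)/(30) = 236/6435

r = 2; a_0 = 1; a_1 = 2/3; a_2 = 4/11; a_3 = 160/1287; a_4 = 236/6435


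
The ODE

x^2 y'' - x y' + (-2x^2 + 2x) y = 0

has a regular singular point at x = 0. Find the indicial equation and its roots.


Divide by x^2 to reach normal form y'' + P_1(x) y' + P_2(x) y = 0 with P_1(x) = -1/x and P_2(x) = -2 + 2/x.
x = 0 is a singular point because the y'-coefficient -1/x has a pole at x = 0 and the y-coefficient -2 + 2/x has a pole at x = 0.
It is a regular singular point because x P_1(x) = p(x) = -1 and x^2 P_2(x) = q(x) = -2x^2 + 2x are polynomials, hence analytic at x = 0.
p(0) = -1,  q(0) = 0.
Indicial equation: r(r-1) + p(0) r + q(0) = 0, i.e. r^2 + (p(0) - 1) r + q(0) = 0, i.e. r^2 - 2 r = 0.
Discriminant: (-2)^2 - 4(0) = 4, so r = (2 ± 2)/2.
Solving: r_1 = 2, r_2 = 0.

indicial: r^2 - 2 r = 0; roots r_1 = 2, r_2 = 0


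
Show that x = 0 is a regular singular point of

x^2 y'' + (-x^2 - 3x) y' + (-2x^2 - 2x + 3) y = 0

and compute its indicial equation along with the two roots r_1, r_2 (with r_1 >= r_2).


Divide by x^2 to reach normal form y'' + P_1(x) y' + P_2(x) y = 0 with P_1(x) = -1 - 3/x and P_2(x) = -2 - 2/x + 3/x^2.
x = 0 is a singular point because the y'-coefficient -1 - 3/x has a pole at x = 0 and the y-coefficient -2 - 2/x + 3/x^2 has a pole at x = 0.
It is a regular singular point because x P_1(x) = p(x) = -x - 3 and x^2 P_2(x) = q(x) = -2x^2 - 2x + 3 are polynomials, hence analytic at x = 0.
p(0) = -3,  q(0) = 3.
Indicial equation: r(r-1) + p(0) r + q(0) = 0, i.e. r^2 + (p(0) - 1) r + q(0) = 0, i.e. r^2 - 4 r + 3 = 0.
Discriminant: (-4)^2 - 4(3) = 4, so r = (4 ± 2)/2.
Solving: r_1 = 3, r_2 = 1.

indicial: r^2 - 4 r + 3 = 0; roots r_1 = 3, r_2 = 1


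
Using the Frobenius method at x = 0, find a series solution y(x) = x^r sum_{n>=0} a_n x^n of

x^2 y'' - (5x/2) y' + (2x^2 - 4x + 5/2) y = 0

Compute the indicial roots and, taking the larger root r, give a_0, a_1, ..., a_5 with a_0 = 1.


Write in Frobenius form y'' + (p(x)/x) y' + (q(x)/x^2) y = 0:
  p(x) = -5/2,  q(x) = 2x^2 - 4x + 5/2.
Indicial equation: r(r-1) + (-5/2) r + (5/2) = 0 -> roots r_1 = 5/2, r_2 = 1.
Take r = r_1 = 5/2. Let y(x) = x^r sum_{n>=0} a_n x^n with a_0 = 1.
Substitute y = x^r sum a_n x^n and match x^{r+n}. The recurrence is
  D(n) a_n - 4 a_{n-1} + 2 a_{n-2} = 0,  where D(n) = (r+n)(r+n-1) + (-5/2)(r+n) + (5/2).
  a_n = [4 a_{n-1} - 2 a_{n-2}] / D(n).
Since the indicial polynomial factors as (r - r_1)(r - r_2), D(n) = (r_1 + n - r_1)(r_1 + n - r_2) = n(n + 3/2).
Evaluating step by step (a_0 = 1):
  n = 1: D(1) = 1(1 + 3/2) = 5/2; numerator = 4(1) = 4; a_1 = (4)/(5/2) = 8/5
  n = 2: D(2) = 2(2 + 3/2) = 7; numerator = 4(8/5) - 2(1) = 22/5; a_2 = (22/5)/(7) = 22/35
  n = 3: D(3) = 3(3 + 3/2) = 27/2; numerator = 4(22/35) - 2(8/5) = -24/35; a_3 = (-24/35)/(27/2) = -16/315
  n = 4: D(4) = 4(4 + 3/2) = 22; numerator = 4(-16/315) - 2(22/35) = -92/63; a_4 = (-92/63)/(22) = -46/693
  n = 5: D(5) = 5(5 + 3/2) = 65/2; numerator = 4(-46/693) - 2(-16/315) = -568/3465; a_5 = (-568/3465)/(65/2) = -1136/225225

r = 5/2; a_0 = 1; a_1 = 8/5; a_2 = 22/35; a_3 = -16/315; a_4 = -46/693; a_5 = -1136/225225


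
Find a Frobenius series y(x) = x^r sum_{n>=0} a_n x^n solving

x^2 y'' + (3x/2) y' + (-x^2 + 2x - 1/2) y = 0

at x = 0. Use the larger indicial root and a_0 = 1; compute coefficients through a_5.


Write in Frobenius form y'' + (p(x)/x) y' + (q(x)/x^2) y = 0:
  p(x) = 3/2,  q(x) = -x^2 + 2x - 1/2.
Indicial equation: r(r-1) + (3/2) r + (-1/2) = 0 -> roots r_1 = 1/2, r_2 = -1.
Take r = r_1 = 1/2. Let y(x) = x^r sum_{n>=0} a_n x^n with a_0 = 1.
Substitute y = x^r sum a_n x^n and match x^{r+n}. The recurrence is
  D(n) a_n + 2 a_{n-1} - 1 a_{n-2} = 0,  where D(n) = (r+n)(r+n-1) + (3/2)(r+n) + (-1/2).
  a_n = [-2 a_{n-1} + 1 a_{n-2}] / D(n).
Since the indicial polynomial factors as (r - r_1)(r - r_2), D(n) = (r_1 + n - r_1)(r_1 + n - r_2) = n(n + 3/2).
Evaluating step by step (a_0 = 1):
  n = 1: D(1) = 1(1 + 3/2) = 5/2; numerator = -2(1) = -2; a_1 = (-2)/(5/2) = -4/5
  n = 2: D(2) = 2(2 + 3/2) = 7; numerator = -2(-4/5) + 1(1) = 13/5; a_2 = (13/5)/(7) = 13/35
  n = 3: D(3) = 3(3 + 3/2) = 27/2; numerator = -2(13/35) + 1(-4/5) = -54/35; a_3 = (-54/35)/(27/2) = -4/35
  n = 4: D(4) = 4(4 + 3/2) = 22; numerator = -2(-4/35) + 1(13/35) = 3/5; a_4 = (3/5)/(22) = 3/110
  n = 5: D(5) = 5(5 + 3/2) = 65/2; numerator = -2(3/110) + 1(-4/35) = -13/77; a_5 = (-13/77)/(65/2) = -2/385

r = 1/2; a_0 = 1; a_1 = -4/5; a_2 = 13/35; a_3 = -4/35; a_4 = 3/110; a_5 = -2/385


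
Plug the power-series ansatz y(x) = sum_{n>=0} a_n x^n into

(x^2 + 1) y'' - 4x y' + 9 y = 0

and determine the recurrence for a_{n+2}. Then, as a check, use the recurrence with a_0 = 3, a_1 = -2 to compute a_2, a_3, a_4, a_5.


Substitute y = sum_n a_n x^n.
(1 + 1 x^2) y'' contributes (n+2)(n+1) a_{n+2} + n(n-1) a_n at x^n.
-4 x y'(x) contributes -4 n a_n at x^n.
9 y(x) contributes 9 a_n at x^n.
Matching x^n: (n+2)(n+1) a_{n+2} + (n(n-1) - 4 n + 9) a_n = 0.
Thus a_{n+2} = (-n(n-1) + 4 n - 9) / ((n+1)(n+2)) * a_n.

Check with a_0 = 3, a_1 = -2 (apply the recurrence for n = 0, 1, 2, 3): a_0 = 3, a_1 = -2, a_2 = -27/2, a_3 = 5/3, a_4 = 27/8, a_5 = -1/4.

a_(n+2) = (-n(n-1) + 4 n - 9) / ((n+1)(n+2)) * a_n; check: a_0 = 3, a_1 = -2, a_2 = -27/2, a_3 = 5/3, a_4 = 27/8, a_5 = -1/4


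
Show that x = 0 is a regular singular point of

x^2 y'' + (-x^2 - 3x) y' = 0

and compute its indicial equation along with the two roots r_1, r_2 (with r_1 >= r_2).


Divide by x^2 to reach normal form y'' + P_1(x) y' + P_2(x) y = 0 with P_1(x) = -1 - 3/x and P_2(x) = 0.
x = 0 is a singular point because the y'-coefficient -1 - 3/x has a pole at x = 0.
It is a regular singular point because x P_1(x) = p(x) = -x - 3 and x^2 P_2(x) = q(x) = 0 are polynomials, hence analytic at x = 0.
p(0) = -3,  q(0) = 0.
Indicial equation: r(r-1) + p(0) r + q(0) = 0, i.e. r^2 + (p(0) - 1) r + q(0) = 0, i.e. r^2 - 4 r = 0.
Discriminant: (-4)^2 - 4(0) = 16, so r = (4 ± 4)/2.
Solving: r_1 = 4, r_2 = 0.

indicial: r^2 - 4 r = 0; roots r_1 = 4, r_2 = 0


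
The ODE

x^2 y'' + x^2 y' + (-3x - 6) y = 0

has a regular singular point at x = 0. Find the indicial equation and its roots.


Divide by x^2 to reach normal form y'' + P_1(x) y' + P_2(x) y = 0 with P_1(x) = 1 and P_2(x) = -3/x - 6/x^2.
x = 0 is a singular point because the y-coefficient -3/x - 6/x^2 has a pole at x = 0.
It is a regular singular point because x P_1(x) = p(x) = x and x^2 P_2(x) = q(x) = -3x - 6 are polynomials, hence analytic at x = 0.
p(0) = 0,  q(0) = -6.
Indicial equation: r(r-1) + p(0) r + q(0) = 0, i.e. r^2 + (p(0) - 1) r + q(0) = 0, i.e. r^2 - 1 r - 6 = 0.
Discriminant: (-1)^2 - 4(-6) = 25, so r = (1 ± 5)/2.
Solving: r_1 = 3, r_2 = -2.

indicial: r^2 - 1 r - 6 = 0; roots r_1 = 3, r_2 = -2


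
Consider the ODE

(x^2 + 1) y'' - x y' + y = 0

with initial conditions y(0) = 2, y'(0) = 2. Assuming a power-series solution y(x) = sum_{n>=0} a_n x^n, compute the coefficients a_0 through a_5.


Ansatz: y(x) = sum_{n>=0} a_n x^n, so y'(x) = sum_{n>=1} n a_n x^(n-1) and y''(x) = sum_{n>=2} n(n-1) a_n x^(n-2).
Substitute into P(x) y'' + Q(x) y' + R(x) y = 0 with P(x) = x^2 + 1, Q(x) = -x, R(x) = 1, and match powers of x.
Initial conditions: a_0 = 2, a_1 = 2.
Setting the coefficient of each power of x to zero and solving order by order (substituting the coefficients already found):
  x^0: 2 a_2 + a_0 = 0  ->  2 a_2 = -a_0 = -2  ->  a_2 = -1
  x^1: 6 a_3 = 0  ->  a_3 = 0
  x^2: 12 a_4 + a_2 = 0  ->  12 a_4 = -a_2 = 1  ->  a_4 = 1/12
  x^3: 20 a_5 + 4 a_3 = 0  ->  20 a_5 = -4 a_3 = 0  ->  a_5 = 0
Truncated series: y(x) = 2 + 2 x - x^2 + (1/12) x^4 + O(x^6).

a_0 = 2; a_1 = 2; a_2 = -1; a_3 = 0; a_4 = 1/12; a_5 = 0


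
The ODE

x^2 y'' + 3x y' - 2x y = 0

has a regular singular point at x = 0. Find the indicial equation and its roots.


Divide by x^2 to reach normal form y'' + P_1(x) y' + P_2(x) y = 0 with P_1(x) = 3/x and P_2(x) = -2/x.
x = 0 is a singular point because the y'-coefficient 3/x has a pole at x = 0 and the y-coefficient -2/x has a pole at x = 0.
It is a regular singular point because x P_1(x) = p(x) = 3 and x^2 P_2(x) = q(x) = -2x are polynomials, hence analytic at x = 0.
p(0) = 3,  q(0) = 0.
Indicial equation: r(r-1) + p(0) r + q(0) = 0, i.e. r^2 + (p(0) - 1) r + q(0) = 0, i.e. r^2 + 2 r = 0.
Discriminant: (2)^2 - 4(0) = 4, so r = (-2 ± 2)/2.
Solving: r_1 = 0, r_2 = -2.

indicial: r^2 + 2 r = 0; roots r_1 = 0, r_2 = -2


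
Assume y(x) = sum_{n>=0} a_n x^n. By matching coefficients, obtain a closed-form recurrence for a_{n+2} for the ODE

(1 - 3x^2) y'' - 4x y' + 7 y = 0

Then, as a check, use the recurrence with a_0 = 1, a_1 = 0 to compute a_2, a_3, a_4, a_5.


Substitute y = sum_n a_n x^n.
(1 - 3 x^2) y'' contributes (n+2)(n+1) a_{n+2} - 3 n(n-1) a_n at x^n.
-4 x y'(x) contributes -4 n a_n at x^n.
7 y(x) contributes 7 a_n at x^n.
Matching x^n: (n+2)(n+1) a_{n+2} + (-3 n(n-1) - 4 n + 7) a_n = 0.
Thus a_{n+2} = (3 n(n-1) + 4 n - 7) / ((n+1)(n+2)) * a_n.

Check with a_0 = 1, a_1 = 0 (apply the recurrence for n = 0, 1, 2, 3): a_0 = 1, a_1 = 0, a_2 = -7/2, a_3 = 0, a_4 = -49/24, a_5 = 0.

a_(n+2) = (3 n(n-1) + 4 n - 7) / ((n+1)(n+2)) * a_n; check: a_0 = 1, a_1 = 0, a_2 = -7/2, a_3 = 0, a_4 = -49/24, a_5 = 0


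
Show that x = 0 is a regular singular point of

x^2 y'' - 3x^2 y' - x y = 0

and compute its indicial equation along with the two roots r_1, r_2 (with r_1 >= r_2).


Divide by x^2 to reach normal form y'' + P_1(x) y' + P_2(x) y = 0 with P_1(x) = -3 and P_2(x) = -1/x.
x = 0 is a singular point because the y-coefficient -1/x has a pole at x = 0.
It is a regular singular point because x P_1(x) = p(x) = -3x and x^2 P_2(x) = q(x) = -x are polynomials, hence analytic at x = 0.
p(0) = 0,  q(0) = 0.
Indicial equation: r(r-1) + p(0) r + q(0) = 0, i.e. r^2 + (p(0) - 1) r + q(0) = 0, i.e. r^2 - 1 r = 0.
Discriminant: (-1)^2 - 4(0) = 1, so r = (1 ± 1)/2.
Solving: r_1 = 1, r_2 = 0.

indicial: r^2 - 1 r = 0; roots r_1 = 1, r_2 = 0


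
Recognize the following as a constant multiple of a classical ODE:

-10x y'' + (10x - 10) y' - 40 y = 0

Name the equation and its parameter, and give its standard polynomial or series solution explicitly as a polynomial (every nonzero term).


All three coefficients share the factor -10; dividing through by -10 gives  x y'' + (1 - x) y' + 4 y = 0.
This matches the Laguerre equation x y'' + (1 - x) y' + n y = 0 with n = 4; the polynomial solution is L_4(x).
With y = sum_k a_k x^k, matching x^k gives (k+1)k a_{k+1} + (k+1) a_{k+1} - k a_k + n a_k = 0, i.e. (k+1)^2 a_{k+1} = (k - n) a_k = (k - 4) a_k. The right side vanishes at k = 4, so the series terminates at degree 4.
Standard normalization L_n(0) = 1 gives a_0 = 1. Work upward with a_{k+1} = (k - 4) a_k / (k+1)^2:
  a_1 = (0 - 4)(1) / 1^2 = -4/1 = -4
  a_2 = (1 - 4)(-4) / 2^2 = 12/4 = 3
  a_3 = (2 - 4)(3) / 3^2 = -6/9 = -2/3
  a_4 = (3 - 4)(-2/3) / 4^2 = (2/3)/16 = 1/24
Hence L_4(x) = x^4/24 - 2 x^3/3 + 3 x^2 - 4 x + 1.

L_4(x); series = x^4/24 - 2 x^3/3 + 3 x^2 - 4 x + 1


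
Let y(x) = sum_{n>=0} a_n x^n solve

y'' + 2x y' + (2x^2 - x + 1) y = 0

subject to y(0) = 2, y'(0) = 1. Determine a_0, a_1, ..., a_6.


Ansatz: y(x) = sum_{n>=0} a_n x^n, so y'(x) = sum_{n>=1} n a_n x^(n-1) and y''(x) = sum_{n>=2} n(n-1) a_n x^(n-2).
Substitute into P(x) y'' + Q(x) y' + R(x) y = 0 with P(x) = 1, Q(x) = 2x, R(x) = 2x^2 - x + 1, and match powers of x.
Initial conditions: a_0 = 2, a_1 = 1.
Setting the coefficient of each power of x to zero and solving order by order (substituting the coefficients already found):
  x^0: 2 a_2 + a_0 = 0  ->  2 a_2 = -a_0 = -2  ->  a_2 = -1
  x^1: 6 a_3 + 3 a_1 - a_0 = 0  ->  6 a_3 = -3 a_1 + a_0 = -1  ->  a_3 = -1/6
  x^2: 12 a_4 + 5 a_2 - a_1 + 2 a_0 = 0  ->  12 a_4 = -5 a_2 + a_1 - 2 a_0 = 2  ->  a_4 = 1/6
  x^3: 20 a_5 + 7 a_3 - a_2 + 2 a_1 = 0  ->  20 a_5 = -7 a_3 + a_2 - 2 a_1 = -11/6  ->  a_5 = -11/120
  x^4: 30 a_6 + 9 a_4 - a_3 + 2 a_2 = 0  ->  30 a_6 = -9 a_4 + a_3 - 2 a_2 = 1/3  ->  a_6 = 1/90
Truncated series: y(x) = 2 + x - x^2 - (1/6) x^3 + (1/6) x^4 - (11/120) x^5 + (1/90) x^6 + O(x^7).

a_0 = 2; a_1 = 1; a_2 = -1; a_3 = -1/6; a_4 = 1/6; a_5 = -11/120; a_6 = 1/90


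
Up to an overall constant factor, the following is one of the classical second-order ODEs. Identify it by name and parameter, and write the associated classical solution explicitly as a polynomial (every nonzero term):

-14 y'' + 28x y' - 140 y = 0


All three coefficients share the factor -14; dividing through by -14 gives  y'' - 2x y' + 10 y = 0.
This matches the Hermite equation y'' - 2x y' + 2n y = 0 with 2n = 10, so n = 5; the polynomial solution is H_5(x).
With y = sum_k a_k x^k, matching x^k gives (k+2)(k+1) a_{k+2} = 2(k - n) a_k = 2(k - 5) a_k. The right side vanishes at k = 5, so the series with the parity of 5 terminates at degree 5.
Standard normalization: leading coefficient of H_n is 2^n, so a_5 = 2^5 = 32. Work downward with a_k = (k+1)(k+2) a_{k+2} / (2(k - n)):
  a_3 = (4)(5)(32) / (2(3 - 5)) = 640/(-4) = -160
  a_1 = (2)(3)(-160) / (2(1 - 5)) = -960/(-8) = 120
Hence H_5(x) = 32 x^5 - 160 x^3 + 120 x.

H_5(x); series = 32 x^5 - 160 x^3 + 120 x


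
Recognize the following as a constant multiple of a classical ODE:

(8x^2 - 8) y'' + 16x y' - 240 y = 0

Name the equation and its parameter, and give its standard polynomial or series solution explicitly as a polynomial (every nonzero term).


All three coefficients share the factor -8; dividing through by -8 gives  (1 - x^2) y'' - 2x y' + 30 y = 0.
This matches the Legendre equation (1 - x^2) y'' - 2x y' + n(n+1) y = 0 (note the -2x y' term) with n(n+1) = 30, so n = 5; the polynomial solution is P_5(x).
With y = sum_k a_k x^k, matching x^k gives (k+2)(k+1) a_{k+2} = [k(k+1) - n(n+1)] a_k = (k - 5)(k + 6) a_k. The right side vanishes at k = 5, so the series with the parity of 5 terminates at degree 5.
Standard normalization (P_n(1) = 1): leading coefficient (2n)!/(2^n (n!)^2) = 3628800/(32*14400) = 63/8, so a_5 = 63/8. Work downward with a_k = (k+1)(k+2) a_{k+2} / ((k - 5)(k + 6)):
  a_3 = (4)(5)(63/8) / ((3 - 5)(3 + 6)) = (315/2)/(-18) = -35/4
  a_1 = (2)(3)(-35/4) / ((1 - 5)(1 + 6)) = (-105/2)/(-28) = 15/8
Hence P_5(x) = 63 x^5/8 - 35 x^3/4 + 15 x/8.

P_5(x); series = 63 x^5/8 - 35 x^3/4 + 15 x/8


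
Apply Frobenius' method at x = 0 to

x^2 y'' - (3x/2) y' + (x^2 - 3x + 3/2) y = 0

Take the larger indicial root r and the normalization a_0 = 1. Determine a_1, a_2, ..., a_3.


Write in Frobenius form y'' + (p(x)/x) y' + (q(x)/x^2) y = 0:
  p(x) = -3/2,  q(x) = x^2 - 3x + 3/2.
Indicial equation: r(r-1) + (-3/2) r + (3/2) = 0 -> roots r_1 = 3/2, r_2 = 1.
Take r = r_1 = 3/2. Let y(x) = x^r sum_{n>=0} a_n x^n with a_0 = 1.
Substitute y = x^r sum a_n x^n and match x^{r+n}. The recurrence is
  D(n) a_n - 3 a_{n-1} + 1 a_{n-2} = 0,  where D(n) = (r+n)(r+n-1) + (-3/2)(r+n) + (3/2).
  a_n = [3 a_{n-1} - 1 a_{n-2}] / D(n).
Since the indicial polynomial factors as (r - r_1)(r - r_2), D(n) = (r_1 + n - r_1)(r_1 + n - r_2) = n(n + 1/2).
Evaluating step by step (a_0 = 1):
  n = 1: D(1) = 1(1 + 1/2) = 3/2; numerator = 3(1) = 3; a_1 = (3)/(3/2) = 2
  n = 2: D(2) = 2(2 + 1/2) = 5; numerator = 3(2) - 1(1) = 5; a_2 = (5)/(5) = 1
  n = 3: D(3) = 3(3 + 1/2) = 21/2; numerator = 3(1) - 1(2) = 1; a_3 = (1)/(21/2) = 2/21

r = 3/2; a_0 = 1; a_1 = 2; a_2 = 1; a_3 = 2/21


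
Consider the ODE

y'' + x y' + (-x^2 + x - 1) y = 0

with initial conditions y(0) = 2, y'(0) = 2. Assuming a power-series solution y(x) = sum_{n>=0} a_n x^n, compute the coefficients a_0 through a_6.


Ansatz: y(x) = sum_{n>=0} a_n x^n, so y'(x) = sum_{n>=1} n a_n x^(n-1) and y''(x) = sum_{n>=2} n(n-1) a_n x^(n-2).
Substitute into P(x) y'' + Q(x) y' + R(x) y = 0 with P(x) = 1, Q(x) = x, R(x) = -x^2 + x - 1, and match powers of x.
Initial conditions: a_0 = 2, a_1 = 2.
Setting the coefficient of each power of x to zero and solving order by order (substituting the coefficients already found):
  x^0: 2 a_2 - a_0 = 0  ->  2 a_2 = a_0 = 2  ->  a_2 = 1
  x^1: 6 a_3 + a_0 = 0  ->  6 a_3 = -a_0 = -2  ->  a_3 = -1/3
  x^2: 12 a_4 + a_2 + a_1 - a_0 = 0  ->  12 a_4 = -a_2 - a_1 + a_0 = -1  ->  a_4 = -1/12
  x^3: 20 a_5 + 2 a_3 + a_2 - a_1 = 0  ->  20 a_5 = -2 a_3 - a_2 + a_1 = 5/3  ->  a_5 = 1/12
  x^4: 30 a_6 + 3 a_4 + a_3 - a_2 = 0  ->  30 a_6 = -3 a_4 - a_3 + a_2 = 19/12  ->  a_6 = 19/360
Truncated series: y(x) = 2 + 2 x + x^2 - (1/3) x^3 - (1/12) x^4 + (1/12) x^5 + (19/360) x^6 + O(x^7).

a_0 = 2; a_1 = 2; a_2 = 1; a_3 = -1/3; a_4 = -1/12; a_5 = 1/12; a_6 = 19/360


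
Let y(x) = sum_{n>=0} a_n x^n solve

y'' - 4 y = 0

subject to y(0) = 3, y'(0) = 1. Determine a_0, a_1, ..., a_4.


Ansatz: y(x) = sum_{n>=0} a_n x^n, so y'(x) = sum_{n>=1} n a_n x^(n-1) and y''(x) = sum_{n>=2} n(n-1) a_n x^(n-2).
Substitute into P(x) y'' + Q(x) y' + R(x) y = 0 with P(x) = 1, Q(x) = 0, R(x) = -4, and match powers of x.
Initial conditions: a_0 = 3, a_1 = 1.
Setting the coefficient of each power of x to zero and solving order by order (substituting the coefficients already found):
  x^0: 2 a_2 - 4 a_0 = 0  ->  2 a_2 = 4 a_0 = 12  ->  a_2 = 6
  x^1: 6 a_3 - 4 a_1 = 0  ->  6 a_3 = 4 a_1 = 4  ->  a_3 = 2/3
  x^2: 12 a_4 - 4 a_2 = 0  ->  12 a_4 = 4 a_2 = 24  ->  a_4 = 2
Truncated series: y(x) = 3 + x + 6 x^2 + (2/3) x^3 + 2 x^4 + O(x^5).

a_0 = 3; a_1 = 1; a_2 = 6; a_3 = 2/3; a_4 = 2


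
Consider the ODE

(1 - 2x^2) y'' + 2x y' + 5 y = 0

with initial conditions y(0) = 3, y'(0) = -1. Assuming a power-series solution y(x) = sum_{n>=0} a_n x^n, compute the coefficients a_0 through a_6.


Ansatz: y(x) = sum_{n>=0} a_n x^n, so y'(x) = sum_{n>=1} n a_n x^(n-1) and y''(x) = sum_{n>=2} n(n-1) a_n x^(n-2).
Substitute into P(x) y'' + Q(x) y' + R(x) y = 0 with P(x) = 1 - 2x^2, Q(x) = 2x, R(x) = 5, and match powers of x.
Initial conditions: a_0 = 3, a_1 = -1.
Setting the coefficient of each power of x to zero and solving order by order (substituting the coefficients already found):
  x^0: 2 a_2 + 5 a_0 = 0  ->  2 a_2 = -5 a_0 = -15  ->  a_2 = -15/2
  x^1: 6 a_3 + 7 a_1 = 0  ->  6 a_3 = -7 a_1 = 7  ->  a_3 = 7/6
  x^2: 12 a_4 + 5 a_2 = 0  ->  12 a_4 = -5 a_2 = 75/2  ->  a_4 = 25/8
  x^3: 20 a_5 - a_3 = 0  ->  20 a_5 = a_3 = 7/6  ->  a_5 = 7/120
  x^4: 30 a_6 - 11 a_4 = 0  ->  30 a_6 = 11 a_4 = 275/8  ->  a_6 = 55/48
Truncated series: y(x) = 3 - x - (15/2) x^2 + (7/6) x^3 + (25/8) x^4 + (7/120) x^5 + (55/48) x^6 + O(x^7).

a_0 = 3; a_1 = -1; a_2 = -15/2; a_3 = 7/6; a_4 = 25/8; a_5 = 7/120; a_6 = 55/48


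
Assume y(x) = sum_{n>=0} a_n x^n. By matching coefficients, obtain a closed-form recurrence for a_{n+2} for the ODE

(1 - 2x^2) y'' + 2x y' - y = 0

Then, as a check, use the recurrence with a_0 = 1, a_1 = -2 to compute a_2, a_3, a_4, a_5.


Substitute y = sum_n a_n x^n.
(1 - 2 x^2) y'' contributes (n+2)(n+1) a_{n+2} - 2 n(n-1) a_n at x^n.
2 x y'(x) contributes 2 n a_n at x^n.
-y(x) contributes -1 a_n at x^n.
Matching x^n: (n+2)(n+1) a_{n+2} + (-2 n(n-1) + 2 n - 1) a_n = 0.
Thus a_{n+2} = (2 n(n-1) - 2 n + 1) / ((n+1)(n+2)) * a_n.

Check with a_0 = 1, a_1 = -2 (apply the recurrence for n = 0, 1, 2, 3): a_0 = 1, a_1 = -2, a_2 = 1/2, a_3 = 1/3, a_4 = 1/24, a_5 = 7/60.

a_(n+2) = (2 n(n-1) - 2 n + 1) / ((n+1)(n+2)) * a_n; check: a_0 = 1, a_1 = -2, a_2 = 1/2, a_3 = 1/3, a_4 = 1/24, a_5 = 7/60


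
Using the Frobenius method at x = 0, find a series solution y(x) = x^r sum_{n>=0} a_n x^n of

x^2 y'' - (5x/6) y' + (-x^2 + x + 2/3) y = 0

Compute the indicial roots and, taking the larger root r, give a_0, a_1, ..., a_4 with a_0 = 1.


Write in Frobenius form y'' + (p(x)/x) y' + (q(x)/x^2) y = 0:
  p(x) = -5/6,  q(x) = -x^2 + x + 2/3.
Indicial equation: r(r-1) + (-5/6) r + (2/3) = 0 -> roots r_1 = 4/3, r_2 = 1/2.
Take r = r_1 = 4/3. Let y(x) = x^r sum_{n>=0} a_n x^n with a_0 = 1.
Substitute y = x^r sum a_n x^n and match x^{r+n}. The recurrence is
  D(n) a_n + 1 a_{n-1} - 1 a_{n-2} = 0,  where D(n) = (r+n)(r+n-1) + (-5/6)(r+n) + (2/3).
  a_n = [-1 a_{n-1} + 1 a_{n-2}] / D(n).
Since the indicial polynomial factors as (r - r_1)(r - r_2), D(n) = (r_1 + n - r_1)(r_1 + n - r_2) = n(n + 5/6).
Evaluating step by step (a_0 = 1):
  n = 1: D(1) = 1(1 + 5/6) = 11/6; numerator = -1(1) = -1; a_1 = (-1)/(11/6) = -6/11
  n = 2: D(2) = 2(2 + 5/6) = 17/3; numerator = -1(-6/11) + 1(1) = 17/11; a_2 = (17/11)/(17/3) = 3/11
  n = 3: D(3) = 3(3 + 5/6) = 23/2; numerator = -1(3/11) + 1(-6/11) = -9/11; a_3 = (-9/11)/(23/2) = -18/253
  n = 4: D(4) = 4(4 + 5/6) = 58/3; numerator = -1(-18/253) + 1(3/11) = 87/253; a_4 = (87/253)/(58/3) = 9/506

r = 4/3; a_0 = 1; a_1 = -6/11; a_2 = 3/11; a_3 = -18/253; a_4 = 9/506


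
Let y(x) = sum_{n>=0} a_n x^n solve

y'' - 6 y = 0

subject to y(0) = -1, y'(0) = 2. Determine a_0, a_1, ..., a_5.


Ansatz: y(x) = sum_{n>=0} a_n x^n, so y'(x) = sum_{n>=1} n a_n x^(n-1) and y''(x) = sum_{n>=2} n(n-1) a_n x^(n-2).
Substitute into P(x) y'' + Q(x) y' + R(x) y = 0 with P(x) = 1, Q(x) = 0, R(x) = -6, and match powers of x.
Initial conditions: a_0 = -1, a_1 = 2.
Setting the coefficient of each power of x to zero and solving order by order (substituting the coefficients already found):
  x^0: 2 a_2 - 6 a_0 = 0  ->  2 a_2 = 6 a_0 = -6  ->  a_2 = -3
  x^1: 6 a_3 - 6 a_1 = 0  ->  6 a_3 = 6 a_1 = 12  ->  a_3 = 2
  x^2: 12 a_4 - 6 a_2 = 0  ->  12 a_4 = 6 a_2 = -18  ->  a_4 = -3/2
  x^3: 20 a_5 - 6 a_3 = 0  ->  20 a_5 = 6 a_3 = 12  ->  a_5 = 3/5
Truncated series: y(x) = -1 + 2 x - 3 x^2 + 2 x^3 - (3/2) x^4 + (3/5) x^5 + O(x^6).

a_0 = -1; a_1 = 2; a_2 = -3; a_3 = 2; a_4 = -3/2; a_5 = 3/5


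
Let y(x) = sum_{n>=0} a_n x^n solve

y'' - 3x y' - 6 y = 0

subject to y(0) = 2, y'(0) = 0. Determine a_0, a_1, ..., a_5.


Ansatz: y(x) = sum_{n>=0} a_n x^n, so y'(x) = sum_{n>=1} n a_n x^(n-1) and y''(x) = sum_{n>=2} n(n-1) a_n x^(n-2).
Substitute into P(x) y'' + Q(x) y' + R(x) y = 0 with P(x) = 1, Q(x) = -3x, R(x) = -6, and match powers of x.
Initial conditions: a_0 = 2, a_1 = 0.
Setting the coefficient of each power of x to zero and solving order by order (substituting the coefficients already found):
  x^0: 2 a_2 - 6 a_0 = 0  ->  2 a_2 = 6 a_0 = 12  ->  a_2 = 6
  x^1: 6 a_3 - 9 a_1 = 0  ->  6 a_3 = 9 a_1 = 0  ->  a_3 = 0
  x^2: 12 a_4 - 12 a_2 = 0  ->  12 a_4 = 12 a_2 = 72  ->  a_4 = 6
  x^3: 20 a_5 - 15 a_3 = 0  ->  20 a_5 = 15 a_3 = 0  ->  a_5 = 0
Truncated series: y(x) = 2 + 6 x^2 + 6 x^4 + O(x^6).

a_0 = 2; a_1 = 0; a_2 = 6; a_3 = 0; a_4 = 6; a_5 = 0


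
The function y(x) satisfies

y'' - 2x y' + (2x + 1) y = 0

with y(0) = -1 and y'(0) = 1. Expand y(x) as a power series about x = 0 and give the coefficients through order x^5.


Ansatz: y(x) = sum_{n>=0} a_n x^n, so y'(x) = sum_{n>=1} n a_n x^(n-1) and y''(x) = sum_{n>=2} n(n-1) a_n x^(n-2).
Substitute into P(x) y'' + Q(x) y' + R(x) y = 0 with P(x) = 1, Q(x) = -2x, R(x) = 2x + 1, and match powers of x.
Initial conditions: a_0 = -1, a_1 = 1.
Setting the coefficient of each power of x to zero and solving order by order (substituting the coefficients already found):
  x^0: 2 a_2 + a_0 = 0  ->  2 a_2 = -a_0 = 1  ->  a_2 = 1/2
  x^1: 6 a_3 - a_1 + 2 a_0 = 0  ->  6 a_3 = a_1 - 2 a_0 = 3  ->  a_3 = 1/2
  x^2: 12 a_4 - 3 a_2 + 2 a_1 = 0  ->  12 a_4 = 3 a_2 - 2 a_1 = -1/2  ->  a_4 = -1/24
  x^3: 20 a_5 - 5 a_3 + 2 a_2 = 0  ->  20 a_5 = 5 a_3 - 2 a_2 = 3/2  ->  a_5 = 3/40
Truncated series: y(x) = -1 + x + (1/2) x^2 + (1/2) x^3 - (1/24) x^4 + (3/40) x^5 + O(x^6).

a_0 = -1; a_1 = 1; a_2 = 1/2; a_3 = 1/2; a_4 = -1/24; a_5 = 3/40


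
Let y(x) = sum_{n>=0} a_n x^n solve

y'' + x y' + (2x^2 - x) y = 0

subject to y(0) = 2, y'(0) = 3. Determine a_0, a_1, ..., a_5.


Ansatz: y(x) = sum_{n>=0} a_n x^n, so y'(x) = sum_{n>=1} n a_n x^(n-1) and y''(x) = sum_{n>=2} n(n-1) a_n x^(n-2).
Substitute into P(x) y'' + Q(x) y' + R(x) y = 0 with P(x) = 1, Q(x) = x, R(x) = 2x^2 - x, and match powers of x.
Initial conditions: a_0 = 2, a_1 = 3.
Setting the coefficient of each power of x to zero and solving order by order (substituting the coefficients already found):
  x^0: 2 a_2 = 0  ->  a_2 = 0
  x^1: 6 a_3 + a_1 - a_0 = 0  ->  6 a_3 = -a_1 + a_0 = -1  ->  a_3 = -1/6
  x^2: 12 a_4 + 2 a_2 - a_1 + 2 a_0 = 0  ->  12 a_4 = -2 a_2 + a_1 - 2 a_0 = -1  ->  a_4 = -1/12
  x^3: 20 a_5 + 3 a_3 - a_2 + 2 a_1 = 0  ->  20 a_5 = -3 a_3 + a_2 - 2 a_1 = -11/2  ->  a_5 = -11/40
Truncated series: y(x) = 2 + 3 x - (1/6) x^3 - (1/12) x^4 - (11/40) x^5 + O(x^6).

a_0 = 2; a_1 = 3; a_2 = 0; a_3 = -1/6; a_4 = -1/12; a_5 = -11/40


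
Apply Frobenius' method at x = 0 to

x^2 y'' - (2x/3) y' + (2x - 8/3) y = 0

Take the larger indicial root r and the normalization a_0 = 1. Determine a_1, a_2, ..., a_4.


Write in Frobenius form y'' + (p(x)/x) y' + (q(x)/x^2) y = 0:
  p(x) = -2/3,  q(x) = 2x - 8/3.
Indicial equation: r(r-1) + (-2/3) r + (-8/3) = 0 -> roots r_1 = 8/3, r_2 = -1.
Take r = r_1 = 8/3. Let y(x) = x^r sum_{n>=0} a_n x^n with a_0 = 1.
Substitute y = x^r sum a_n x^n and match x^{r+n}. The recurrence is
  D(n) a_n + 2 a_{n-1} = 0,  where D(n) = (r+n)(r+n-1) + (-2/3)(r+n) + (-8/3).
  a_n = -2 / D(n) * a_{n-1}.
Since the indicial polynomial factors as (r - r_1)(r - r_2), D(n) = (r_1 + n - r_1)(r_1 + n - r_2) = n(n + 11/3).
Evaluating step by step (a_0 = 1):
  n = 1: D(1) = 1(1 + 11/3) = 14/3; numerator = -2(1) = -2; a_1 = (-2)/(14/3) = -3/7
  n = 2: D(2) = 2(2 + 11/3) = 34/3; numerator = -2(-3/7) = 6/7; a_2 = (6/7)/(34/3) = 9/119
  n = 3: D(3) = 3(3 + 11/3) = 20; numerator = -2(9/119) = -18/119; a_3 = (-18/119)/(20) = -9/1190
  n = 4: D(4) = 4(4 + 11/3) = 92/3; numerator = -2(-9/1190) = 9/595; a_4 = (9/595)/(92/3) = 27/54740

r = 8/3; a_0 = 1; a_1 = -3/7; a_2 = 9/119; a_3 = -9/1190; a_4 = 27/54740


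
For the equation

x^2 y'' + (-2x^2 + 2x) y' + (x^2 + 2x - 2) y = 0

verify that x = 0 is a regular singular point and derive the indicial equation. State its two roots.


Divide by x^2 to reach normal form y'' + P_1(x) y' + P_2(x) y = 0 with P_1(x) = -2 + 2/x and P_2(x) = 1 + 2/x - 2/x^2.
x = 0 is a singular point because the y'-coefficient -2 + 2/x has a pole at x = 0 and the y-coefficient 1 + 2/x - 2/x^2 has a pole at x = 0.
It is a regular singular point because x P_1(x) = p(x) = 2 - 2x and x^2 P_2(x) = q(x) = x^2 + 2x - 2 are polynomials, hence analytic at x = 0.
p(0) = 2,  q(0) = -2.
Indicial equation: r(r-1) + p(0) r + q(0) = 0, i.e. r^2 + (p(0) - 1) r + q(0) = 0, i.e. r^2 + 1 r - 2 = 0.
Discriminant: (1)^2 - 4(-2) = 9, so r = (-1 ± 3)/2.
Solving: r_1 = 1, r_2 = -2.

indicial: r^2 + 1 r - 2 = 0; roots r_1 = 1, r_2 = -2


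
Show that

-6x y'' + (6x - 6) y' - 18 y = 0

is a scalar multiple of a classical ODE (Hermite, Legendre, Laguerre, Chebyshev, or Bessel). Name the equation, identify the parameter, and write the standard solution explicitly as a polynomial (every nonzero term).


All three coefficients share the factor -6; dividing through by -6 gives  x y'' + (1 - x) y' + 3 y = 0.
This matches the Laguerre equation x y'' + (1 - x) y' + n y = 0 with n = 3; the polynomial solution is L_3(x).
With y = sum_k a_k x^k, matching x^k gives (k+1)k a_{k+1} + (k+1) a_{k+1} - k a_k + n a_k = 0, i.e. (k+1)^2 a_{k+1} = (k - n) a_k = (k - 3) a_k. The right side vanishes at k = 3, so the series terminates at degree 3.
Standard normalization L_n(0) = 1 gives a_0 = 1. Work upward with a_{k+1} = (k - 3) a_k / (k+1)^2:
  a_1 = (0 - 3)(1) / 1^2 = -3/1 = -3
  a_2 = (1 - 3)(-3) / 2^2 = 6/4 = 3/2
  a_3 = (2 - 3)(3/2) / 3^2 = (-3/2)/9 = -1/6
Hence L_3(x) = -x^3/6 + 3 x^2/2 - 3 x + 1.

L_3(x); series = -x^3/6 + 3 x^2/2 - 3 x + 1


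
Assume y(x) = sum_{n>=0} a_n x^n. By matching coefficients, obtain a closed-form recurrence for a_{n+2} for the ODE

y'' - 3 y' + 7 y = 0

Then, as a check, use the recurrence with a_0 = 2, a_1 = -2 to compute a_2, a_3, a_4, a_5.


Substitute y = sum_n a_n x^n.
y''(x) has coefficient (n+2)(n+1) a_{n+2} at x^n;
-3 y'(x) has coefficient -3 (n+1) a_{n+1} at x^n;
7 y(x) has coefficient 7 a_n at x^n.
Matching x^n: (n+2)(n+1) a_{n+2} - 3 (n+1) a_{n+1} + 7 a_n = 0.
Thus a_{n+2} = [3 (n+1) a_{n+1} - 7 a_n] / ((n+1)(n+2)).

Check with a_0 = 2, a_1 = -2 (apply the recurrence for n = 0, 1, 2, 3): a_0 = 2, a_1 = -2, a_2 = -10, a_3 = -23/3, a_4 = 1/12, a_5 = 41/15.

a_(n+2) = [3 (n+1) a_(n+1) - 7 a_n] / ((n+1)(n+2)); check: a_0 = 2, a_1 = -2, a_2 = -10, a_3 = -23/3, a_4 = 1/12, a_5 = 41/15


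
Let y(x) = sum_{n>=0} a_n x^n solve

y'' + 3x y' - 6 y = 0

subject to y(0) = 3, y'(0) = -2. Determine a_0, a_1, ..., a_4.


Ansatz: y(x) = sum_{n>=0} a_n x^n, so y'(x) = sum_{n>=1} n a_n x^(n-1) and y''(x) = sum_{n>=2} n(n-1) a_n x^(n-2).
Substitute into P(x) y'' + Q(x) y' + R(x) y = 0 with P(x) = 1, Q(x) = 3x, R(x) = -6, and match powers of x.
Initial conditions: a_0 = 3, a_1 = -2.
Setting the coefficient of each power of x to zero and solving order by order (substituting the coefficients already found):
  x^0: 2 a_2 - 6 a_0 = 0  ->  2 a_2 = 6 a_0 = 18  ->  a_2 = 9
  x^1: 6 a_3 - 3 a_1 = 0  ->  6 a_3 = 3 a_1 = -6  ->  a_3 = -1
  x^2: 12 a_4 = 0  ->  a_4 = 0
Truncated series: y(x) = 3 - 2 x + 9 x^2 - x^3 + O(x^5).

a_0 = 3; a_1 = -2; a_2 = 9; a_3 = -1; a_4 = 0


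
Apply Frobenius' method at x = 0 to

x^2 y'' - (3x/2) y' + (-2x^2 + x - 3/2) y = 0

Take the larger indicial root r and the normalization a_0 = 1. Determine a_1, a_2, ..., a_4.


Write in Frobenius form y'' + (p(x)/x) y' + (q(x)/x^2) y = 0:
  p(x) = -3/2,  q(x) = -2x^2 + x - 3/2.
Indicial equation: r(r-1) + (-3/2) r + (-3/2) = 0 -> roots r_1 = 3, r_2 = -1/2.
Take r = r_1 = 3. Let y(x) = x^r sum_{n>=0} a_n x^n with a_0 = 1.
Substitute y = x^r sum a_n x^n and match x^{r+n}. The recurrence is
  D(n) a_n + 1 a_{n-1} - 2 a_{n-2} = 0,  where D(n) = (r+n)(r+n-1) + (-3/2)(r+n) + (-3/2).
  a_n = [-1 a_{n-1} + 2 a_{n-2}] / D(n).
Since the indicial polynomial factors as (r - r_1)(r - r_2), D(n) = (r_1 + n - r_1)(r_1 + n - r_2) = n(n + 7/2).
Evaluating step by step (a_0 = 1):
  n = 1: D(1) = 1(1 + 7/2) = 9/2; numerator = -1(1) = -1; a_1 = (-1)/(9/2) = -2/9
  n = 2: D(2) = 2(2 + 7/2) = 11; numerator = -1(-2/9) + 2(1) = 20/9; a_2 = (20/9)/(11) = 20/99
  n = 3: D(3) = 3(3 + 7/2) = 39/2; numerator = -1(20/99) + 2(-2/9) = -64/99; a_3 = (-64/99)/(39/2) = -128/3861
  n = 4: D(4) = 4(4 + 7/2) = 30; numerator = -1(-128/3861) + 2(20/99) = 1688/3861; a_4 = (1688/3861)/(30) = 844/57915

r = 3; a_0 = 1; a_1 = -2/9; a_2 = 20/99; a_3 = -128/3861; a_4 = 844/57915


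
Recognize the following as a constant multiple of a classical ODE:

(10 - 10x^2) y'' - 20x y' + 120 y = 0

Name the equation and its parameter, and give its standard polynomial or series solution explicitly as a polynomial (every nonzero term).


All three coefficients share the factor 10; dividing through by 10 gives  (1 - x^2) y'' - 2x y' + 12 y = 0.
This matches the Legendre equation (1 - x^2) y'' - 2x y' + n(n+1) y = 0 (note the -2x y' term) with n(n+1) = 12, so n = 3; the polynomial solution is P_3(x).
With y = sum_k a_k x^k, matching x^k gives (k+2)(k+1) a_{k+2} = [k(k+1) - n(n+1)] a_k = (k - 3)(k + 4) a_k. The right side vanishes at k = 3, so the series with the parity of 3 terminates at degree 3.
Standard normalization (P_n(1) = 1): leading coefficient (2n)!/(2^n (n!)^2) = 720/(8*36) = 5/2, so a_3 = 5/2. Work downward with a_k = (k+1)(k+2) a_{k+2} / ((k - 3)(k + 4)):
  a_1 = (2)(3)(5/2) / ((1 - 3)(1 + 4)) = 15/(-10) = -3/2
Hence P_3(x) = 5 x^3/2 - 3 x/2.

P_3(x); series = 5 x^3/2 - 3 x/2


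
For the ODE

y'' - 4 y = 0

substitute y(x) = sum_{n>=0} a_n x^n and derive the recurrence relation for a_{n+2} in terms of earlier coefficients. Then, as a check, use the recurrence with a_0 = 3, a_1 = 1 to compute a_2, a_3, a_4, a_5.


Substitute y = sum_n a_n x^n into y'' + (const) y = 0.
y''(x) = sum_{n>=0} (n+2)(n+1) a_{n+2} x^n.
The ODE becomes sum_n [(n+2)(n+1) a_{n+2} - 4 a_n] x^n = 0.
Setting each coefficient to zero gives the recurrence:
  (n+2)(n+1) a_{n+2} - 4 a_n = 0,
  a_{n+2} = 4 / ((n+1)(n+2)) a_n.

Check with a_0 = 3, a_1 = 1 (apply the recurrence for n = 0, 1, 2, 3): a_0 = 3, a_1 = 1, a_2 = 6, a_3 = 2/3, a_4 = 2, a_5 = 2/15.

a_{n+2} = 4/((n+1)(n+2)) * a_n; check: a_0 = 3, a_1 = 1, a_2 = 6, a_3 = 2/3, a_4 = 2, a_5 = 2/15


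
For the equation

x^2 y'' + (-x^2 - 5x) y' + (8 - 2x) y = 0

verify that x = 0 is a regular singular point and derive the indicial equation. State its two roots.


Divide by x^2 to reach normal form y'' + P_1(x) y' + P_2(x) y = 0 with P_1(x) = -1 - 5/x and P_2(x) = -2/x + 8/x^2.
x = 0 is a singular point because the y'-coefficient -1 - 5/x has a pole at x = 0 and the y-coefficient -2/x + 8/x^2 has a pole at x = 0.
It is a regular singular point because x P_1(x) = p(x) = -x - 5 and x^2 P_2(x) = q(x) = 8 - 2x are polynomials, hence analytic at x = 0.
p(0) = -5,  q(0) = 8.
Indicial equation: r(r-1) + p(0) r + q(0) = 0, i.e. r^2 + (p(0) - 1) r + q(0) = 0, i.e. r^2 - 6 r + 8 = 0.
Discriminant: (-6)^2 - 4(8) = 4, so r = (6 ± 2)/2.
Solving: r_1 = 4, r_2 = 2.

indicial: r^2 - 6 r + 8 = 0; roots r_1 = 4, r_2 = 2


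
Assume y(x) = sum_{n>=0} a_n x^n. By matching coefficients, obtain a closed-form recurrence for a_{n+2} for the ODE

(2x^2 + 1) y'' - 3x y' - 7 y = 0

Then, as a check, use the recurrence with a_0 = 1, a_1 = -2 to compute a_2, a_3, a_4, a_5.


Substitute y = sum_n a_n x^n.
(1 + 2 x^2) y'' contributes (n+2)(n+1) a_{n+2} + 2 n(n-1) a_n at x^n.
-3 x y'(x) contributes -3 n a_n at x^n.
-7 y(x) contributes -7 a_n at x^n.
Matching x^n: (n+2)(n+1) a_{n+2} + (2 n(n-1) - 3 n - 7) a_n = 0.
Thus a_{n+2} = (-2 n(n-1) + 3 n + 7) / ((n+1)(n+2)) * a_n.

Check with a_0 = 1, a_1 = -2 (apply the recurrence for n = 0, 1, 2, 3): a_0 = 1, a_1 = -2, a_2 = 7/2, a_3 = -10/3, a_4 = 21/8, a_5 = -2/3.

a_(n+2) = (-2 n(n-1) + 3 n + 7) / ((n+1)(n+2)) * a_n; check: a_0 = 1, a_1 = -2, a_2 = 7/2, a_3 = -10/3, a_4 = 21/8, a_5 = -2/3
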